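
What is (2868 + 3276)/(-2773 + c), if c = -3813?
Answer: -3072/3293 ≈ -0.93289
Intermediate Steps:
(2868 + 3276)/(-2773 + c) = (2868 + 3276)/(-2773 - 3813) = 6144/(-6586) = 6144*(-1/6586) = -3072/3293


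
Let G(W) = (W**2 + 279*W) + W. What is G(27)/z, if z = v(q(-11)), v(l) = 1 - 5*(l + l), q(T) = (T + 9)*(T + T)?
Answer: -8289/439 ≈ -18.882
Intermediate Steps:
G(W) = W**2 + 280*W
q(T) = 2*T*(9 + T) (q(T) = (9 + T)*(2*T) = 2*T*(9 + T))
v(l) = 1 - 10*l
z = -439 (z = 1 - 20*(-11)*(9 - 11) = 1 - 20*(-11)*(-2) = 1 - 10*44 = 1 - 440 = -439)
G(27)/z = (27*(280 + 27))/(-439) = (27*307)*(-1/439) = 8289*(-1/439) = -8289/439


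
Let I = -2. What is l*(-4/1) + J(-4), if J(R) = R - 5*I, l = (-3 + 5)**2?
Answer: -10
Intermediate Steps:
l = 4 (l = 2**2 = 4)
J(R) = 10 + R (J(R) = R - 5*(-2) = R + 10 = 10 + R)
l*(-4/1) + J(-4) = 4*(-4/1) + (10 - 4) = 4*(-4*1) + 6 = 4*(-4) + 6 = -16 + 6 = -10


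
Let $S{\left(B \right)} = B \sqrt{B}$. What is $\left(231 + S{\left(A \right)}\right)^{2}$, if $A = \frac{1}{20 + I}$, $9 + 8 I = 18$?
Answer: $\frac{257563355561}{4826809} + \frac{7392 \sqrt{2}}{2197} \approx 53366.0$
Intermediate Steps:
$I = \frac{9}{8}$ ($I = - \frac{9}{8} + \frac{1}{8} \cdot 18 = - \frac{9}{8} + \frac{9}{4} = \frac{9}{8} \approx 1.125$)
$A = \frac{8}{169}$ ($A = \frac{1}{20 + \frac{9}{8}} = \frac{1}{\frac{169}{8}} = \frac{8}{169} \approx 0.047337$)
$S{\left(B \right)} = B^{\frac{3}{2}}$
$\left(231 + S{\left(A \right)}\right)^{2} = \left(231 + \left(\frac{8}{169}\right)^{\frac{3}{2}}\right)^{2} = \left(231 + \frac{16 \sqrt{2}}{2197}\right)^{2}$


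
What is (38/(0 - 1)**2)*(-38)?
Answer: -1444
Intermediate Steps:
(38/(0 - 1)**2)*(-38) = (38/(-1)**2)*(-38) = (38/1)*(-38) = (1*38)*(-38) = 38*(-38) = -1444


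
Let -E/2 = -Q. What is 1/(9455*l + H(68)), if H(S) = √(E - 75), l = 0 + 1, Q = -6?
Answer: 9455/89397112 - I*√87/89397112 ≈ 0.00010576 - 1.0434e-7*I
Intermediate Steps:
E = -12 (E = -(-2)*(-6) = -2*6 = -12)
l = 1
H(S) = I*√87 (H(S) = √(-12 - 75) = √(-87) = I*√87)
1/(9455*l + H(68)) = 1/(9455*1 + I*√87) = 1/(9455 + I*√87)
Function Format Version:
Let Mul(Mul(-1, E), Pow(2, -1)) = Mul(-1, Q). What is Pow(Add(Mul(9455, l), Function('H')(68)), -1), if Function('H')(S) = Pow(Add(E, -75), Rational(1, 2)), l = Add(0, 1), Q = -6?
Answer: Add(Rational(9455, 89397112), Mul(Rational(-1, 89397112), I, Pow(87, Rational(1, 2)))) ≈ Add(0.00010576, Mul(-1.0434e-7, I))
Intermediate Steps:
E = -12 (E = Mul(-2, Mul(-1, -6)) = Mul(-2, 6) = -12)
l = 1
Function('H')(S) = Mul(I, Pow(87, Rational(1, 2))) (Function('H')(S) = Pow(Add(-12, -75), Rational(1, 2)) = Pow(-87, Rational(1, 2)) = Mul(I, Pow(87, Rational(1, 2))))
Pow(Add(Mul(9455, l), Function('H')(68)), -1) = Pow(Add(Mul(9455, 1), Mul(I, Pow(87, Rational(1, 2)))), -1) = Pow(Add(9455, Mul(I, Pow(87, Rational(1, 2)))), -1)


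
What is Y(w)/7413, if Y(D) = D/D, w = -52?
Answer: 1/7413 ≈ 0.00013490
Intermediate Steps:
Y(D) = 1
Y(w)/7413 = 1/7413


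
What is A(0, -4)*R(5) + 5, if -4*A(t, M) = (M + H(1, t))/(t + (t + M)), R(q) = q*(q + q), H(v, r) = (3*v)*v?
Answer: 15/8 ≈ 1.8750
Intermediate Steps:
H(v, r) = 3*v**2
R(q) = 2*q**2 (R(q) = q*(2*q) = 2*q**2)
A(t, M) = -(3 + M)/(4*(M + 2*t)) (A(t, M) = -(M + 3*1**2)/(4*(t + (t + M))) = -(M + 3*1)/(4*(t + (M + t))) = -(M + 3)/(4*(M + 2*t)) = -(3 + M)/(4*(M + 2*t)))
A(0, -4)*R(5) + 5 = ((-3 - 1*(-4))/(4*(-4 + 2*0)))*(2*5**2) + 5 = ((-3 + 4)/(4*(-4 + 0)))*(2*25) + 5 = ((1/4)*1/(-4))*50 + 5 = ((1/4)*(-1/4)*1)*50 + 5 = -1/16*50 + 5 = -25/8 + 5 = 15/8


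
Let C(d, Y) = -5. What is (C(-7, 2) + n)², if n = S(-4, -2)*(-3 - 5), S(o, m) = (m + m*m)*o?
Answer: 3481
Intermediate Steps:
S(o, m) = o*(m + m²) (S(o, m) = (m + m²)*o = o*(m + m²))
n = 64 (n = (-2*(-4)*(1 - 2))*(-3 - 5) = -2*(-4)*(-1)*(-8) = -8*(-8) = 64)
(C(-7, 2) + n)² = (-5 + 64)² = 59² = 3481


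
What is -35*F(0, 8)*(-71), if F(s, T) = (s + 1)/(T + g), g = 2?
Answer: 497/2 ≈ 248.50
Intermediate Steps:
F(s, T) = (1 + s)/(2 + T) (F(s, T) = (s + 1)/(T + 2) = (1 + s)/(2 + T))
-35*F(0, 8)*(-71) = -35*(1 + 0)/(2 + 8)*(-71) = -35/10*(-71) = -7/2*(-71) = 497/2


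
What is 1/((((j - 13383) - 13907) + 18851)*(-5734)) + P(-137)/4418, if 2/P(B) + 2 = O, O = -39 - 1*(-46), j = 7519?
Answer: 4499/49587632 ≈ 9.0728e-5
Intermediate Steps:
O = 7 (O = -39 + 46 = 7)
P(B) = 2/5 (P(B) = 2/(-2 + 7) = 2/5)
1/((((j - 13383) - 13907) + 18851)*(-5734)) + P(-137)/4418 = 1/((((7519 - 13383) - 13907) + 18851)*(-5734)) + (2/5)/4418 = -1/5734/((-5864 - 13907) + 18851) + (2/5)*(1/4418) = -1/5734/(-19771 + 18851) + 1/11045 = -1/5734/(-920) + 1/11045 = -1/920*(-1/5734) + 1/11045 = 1/5275280 + 1/11045 = 4499/49587632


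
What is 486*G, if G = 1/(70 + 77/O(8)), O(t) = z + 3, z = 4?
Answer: 6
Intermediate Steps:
O(t) = 7 (O(t) = 4 + 3 = 7)
G = 1/81 (G = 1/(70 + 77/7) = 1/(70 + 77*(1/7)) = 1/(70 + 11) = 1/81 ≈ 0.012346)
486*G = 486*(1/81) = 6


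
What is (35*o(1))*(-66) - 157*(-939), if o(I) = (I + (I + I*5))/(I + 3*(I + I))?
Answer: 145113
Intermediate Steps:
o(I) = 1 (o(I) = (I + (I + 5*I))/(I + 3*(2*I)) = (I + 6*I)/(I + 6*I) = (7*I)/((7*I)) = (7*I)*(1/(7*I)) = 1)
(35*o(1))*(-66) - 157*(-939) = (35*1)*(-66) - 157*(-939) = 35*(-66) + 147423 = -2310 + 147423 = 145113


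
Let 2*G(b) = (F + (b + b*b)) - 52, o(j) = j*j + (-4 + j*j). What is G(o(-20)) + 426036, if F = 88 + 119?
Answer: 1486639/2 ≈ 7.4332e+5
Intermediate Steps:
o(j) = -4 + 2*j² (o(j) = j² + (-4 + j²) = -4 + 2*j²)
F = 207
G(b) = 155/2 + b/2 + b²/2 (G(b) = ((207 + (b + b*b)) - 52)/2 = ((207 + (b + b²)) - 52)/2 = ((207 + b + b²) - 52)/2 = (155 + b + b²)/2 = 155/2 + b/2 + b²/2)
G(o(-20)) + 426036 = (155/2 + (-4 + 2*(-20)²)/2 + (-4 + 2*(-20)²)²/2) + 426036 = (155/2 + (-4 + 2*400)/2 + (-4 + 2*400)²/2) + 426036 = (155/2 + (-4 + 800)/2 + (-4 + 800)²/2) + 426036 = (155/2 + (½)*796 + (½)*796²) + 426036 = (155/2 + 398 + (½)*633616) + 426036 = (155/2 + 398 + 316808) + 426036 = 634567/2 + 426036 = 1486639/2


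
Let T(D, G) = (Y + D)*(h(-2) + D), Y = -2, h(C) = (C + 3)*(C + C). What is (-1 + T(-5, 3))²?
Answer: 3844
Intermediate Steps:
h(C) = 2*C*(3 + C) (h(C) = (3 + C)*(2*C) = 2*C*(3 + C))
T(D, G) = (-4 + D)*(-2 + D) (T(D, G) = (-2 + D)*(2*(-2)*(3 - 2) + D) = (-2 + D)*(2*(-2)*1 + D) = (-2 + D)*(-4 + D) = (-4 + D)*(-2 + D))
(-1 + T(-5, 3))² = (-1 + (8 + (-5)² - 6*(-5)))² = (-1 + (8 + 25 + 30))² = (-1 + 63)² = 62² = 3844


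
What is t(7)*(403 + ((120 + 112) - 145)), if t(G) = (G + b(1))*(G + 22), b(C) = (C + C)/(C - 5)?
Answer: 92365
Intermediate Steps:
b(C) = 2*C/(-5 + C) (b(C) = (2*C)/(-5 + C) = 2*C/(-5 + C))
t(G) = (22 + G)*(-1/2 + G) (t(G) = (G + 2*1/(-5 + 1))*(G + 22) = (G + 2*1/(-4))*(22 + G) = (G + 2*1*(-1/4))*(22 + G) = (G - 1/2)*(22 + G) = (-1/2 + G)*(22 + G) = (22 + G)*(-1/2 + G))
t(7)*(403 + ((120 + 112) - 145)) = (-11 + 7**2 + (43/2)*7)*(403 + ((120 + 112) - 145)) = (-11 + 49 + 301/2)*(403 + (232 - 145)) = 377*(403 + 87)/2 = (377/2)*490 = 92365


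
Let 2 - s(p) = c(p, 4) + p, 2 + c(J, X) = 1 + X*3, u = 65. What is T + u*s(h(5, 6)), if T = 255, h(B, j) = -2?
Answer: -200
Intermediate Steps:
c(J, X) = -1 + 3*X (c(J, X) = -2 + (1 + X*3) = -2 + (1 + 3*X) = -1 + 3*X)
s(p) = -9 - p (s(p) = 2 - ((-1 + 3*4) + p) = 2 - ((-1 + 12) + p) = 2 - (11 + p) = 2 + (-11 - p) = -9 - p)
T + u*s(h(5, 6)) = 255 + 65*(-9 - 1*(-2)) = 255 + 65*(-9 + 2) = 255 + 65*(-7) = 255 - 455 = -200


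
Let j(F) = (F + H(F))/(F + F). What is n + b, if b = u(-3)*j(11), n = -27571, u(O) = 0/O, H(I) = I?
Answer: -27571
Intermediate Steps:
u(O) = 0
j(F) = 1 (j(F) = (F + F)/(F + F) = (2*F)/((2*F)) = (2*F)*(1/(2*F)) = 1)
b = 0 (b = 0*1 = 0)
n + b = -27571 + 0 = -27571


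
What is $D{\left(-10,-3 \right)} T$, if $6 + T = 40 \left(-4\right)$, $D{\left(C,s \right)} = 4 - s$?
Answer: $-1162$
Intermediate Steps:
$T = -166$ ($T = -6 + 40 \left(-4\right) = -6 - 160 = -166$)
$D{\left(-10,-3 \right)} T = \left(4 - -3\right) \left(-166\right) = \left(4 + 3\right) \left(-166\right) = 7 \left(-166\right) = -1162$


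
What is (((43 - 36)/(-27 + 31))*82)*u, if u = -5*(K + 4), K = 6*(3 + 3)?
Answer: -28700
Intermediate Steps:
K = 36 (K = 6*6 = 36)
u = -200 (u = -5*(36 + 4) = -5*40 = -200)
(((43 - 36)/(-27 + 31))*82)*u = (((43 - 36)/(-27 + 31))*82)*(-200) = ((7/4)*82)*(-200) = (287/2)*(-200) = -28700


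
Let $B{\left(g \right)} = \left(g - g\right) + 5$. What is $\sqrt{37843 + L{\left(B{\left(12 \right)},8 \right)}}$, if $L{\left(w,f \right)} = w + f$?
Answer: $52 \sqrt{14} \approx 194.57$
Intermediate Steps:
$B{\left(g \right)} = 5$ ($B{\left(g \right)} = 0 + 5 = 5$)
$L{\left(w,f \right)} = f + w$
$\sqrt{37843 + L{\left(B{\left(12 \right)},8 \right)}} = \sqrt{37843 + \left(8 + 5\right)} = \sqrt{37843 + 13} = \sqrt{37856} = 52 \sqrt{14}$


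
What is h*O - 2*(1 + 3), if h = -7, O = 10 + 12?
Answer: -162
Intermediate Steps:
O = 22
h*O - 2*(1 + 3) = -7*22 - 2*(1 + 3) = -154 - 2*4 = -154 - 8 = -162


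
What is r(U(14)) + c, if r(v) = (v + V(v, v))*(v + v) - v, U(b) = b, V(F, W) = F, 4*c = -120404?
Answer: -29331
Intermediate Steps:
c = -30101 (c = (¼)*(-120404) = -30101)
r(v) = -v + 4*v² (r(v) = (v + v)*(v + v) - v = (2*v)*(2*v) - v = 4*v² - v = -v + 4*v²)
r(U(14)) + c = 14*(-1 + 4*14) - 30101 = 14*(-1 + 56) - 30101 = 14*55 - 30101 = 770 - 30101 = -29331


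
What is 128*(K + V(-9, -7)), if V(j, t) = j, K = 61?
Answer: 6656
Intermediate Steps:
128*(K + V(-9, -7)) = 128*(61 - 9) = 128*52 = 6656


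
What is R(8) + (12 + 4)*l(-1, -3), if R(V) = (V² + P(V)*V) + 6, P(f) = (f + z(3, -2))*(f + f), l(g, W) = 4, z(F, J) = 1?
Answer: 1286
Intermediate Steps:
P(f) = 2*f*(1 + f) (P(f) = (f + 1)*(f + f) = (1 + f)*(2*f) = 2*f*(1 + f))
R(V) = 6 + V² + 2*V²*(1 + V) (R(V) = (V² + (2*V*(1 + V))*V) + 6 = (V² + 2*V²*(1 + V)) + 6 = 6 + V² + 2*V²*(1 + V))
R(8) + (12 + 4)*l(-1, -3) = (6 + 2*8³ + 3*8²) + (12 + 4)*4 = (6 + 2*512 + 3*64) + 16*4 = (6 + 1024 + 192) + 64 = 1222 + 64 = 1286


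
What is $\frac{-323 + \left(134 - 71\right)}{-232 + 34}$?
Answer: $\frac{130}{99} \approx 1.3131$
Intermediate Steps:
$\frac{-323 + \left(134 - 71\right)}{-232 + 34} = \frac{-323 + 63}{-198} = \left(-260\right) \left(- \frac{1}{198}\right) = \frac{130}{99}$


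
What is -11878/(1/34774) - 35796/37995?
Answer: -5231222181312/12665 ≈ -4.1305e+8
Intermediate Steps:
-11878/(1/34774) - 35796/37995 = -11878/1/34774 - 35796*1/37995 = -11878*34774 - 11932/12665 = -413045572 - 11932/12665 = -5231222181312/12665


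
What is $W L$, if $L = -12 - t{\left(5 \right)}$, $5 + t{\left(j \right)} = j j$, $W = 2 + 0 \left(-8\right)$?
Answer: $-64$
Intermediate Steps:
$W = 2$ ($W = 2 + 0 = 2$)
$t{\left(j \right)} = -5 + j^{2}$ ($t{\left(j \right)} = -5 + j j = -5 + j^{2}$)
$L = -32$ ($L = -12 - \left(-5 + 5^{2}\right) = -12 - \left(-5 + 25\right) = -12 - 20 = -32$)
$W L = 2 \left(-32\right) = -64$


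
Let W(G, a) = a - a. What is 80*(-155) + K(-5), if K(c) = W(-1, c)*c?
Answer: -12400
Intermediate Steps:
W(G, a) = 0
K(c) = 0 (K(c) = 0*c = 0)
80*(-155) + K(-5) = 80*(-155) + 0 = -12400 + 0 = -12400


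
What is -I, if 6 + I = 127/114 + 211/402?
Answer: 16655/3819 ≈ 4.3611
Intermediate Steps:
I = -16655/3819 (I = -6 + (127/114 + 211/402) = -6 + 6259/3819 = -16655/3819 ≈ -4.3611)
-I = -1*(-16655/3819) = 16655/3819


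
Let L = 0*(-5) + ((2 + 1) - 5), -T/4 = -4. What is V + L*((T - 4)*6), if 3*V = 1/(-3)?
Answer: -1297/9 ≈ -144.11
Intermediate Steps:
T = 16 (T = -4*(-4) = 16)
V = -⅑ (V = (⅓)/(-3) = (⅓)*(-⅓) = -⅑ ≈ -0.11111)
L = -2 (L = 0 + (3 - 5) = 0 - 2 = -2)
V + L*((T - 4)*6) = -⅑ - 2*(16 - 4)*6 = -⅑ - 24*6 = -⅑ - 2*72 = -⅑ - 144 = -1297/9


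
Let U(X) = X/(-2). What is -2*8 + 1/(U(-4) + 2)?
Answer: -63/4 ≈ -15.750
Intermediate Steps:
U(X) = -X/2 (U(X) = X*(-½) = -X/2)
-2*8 + 1/(U(-4) + 2) = -2*8 + 1/(-½*(-4) + 2) = -16 + 1/(2 + 2) = -16 + 1/4 = -16 + ¼ = -63/4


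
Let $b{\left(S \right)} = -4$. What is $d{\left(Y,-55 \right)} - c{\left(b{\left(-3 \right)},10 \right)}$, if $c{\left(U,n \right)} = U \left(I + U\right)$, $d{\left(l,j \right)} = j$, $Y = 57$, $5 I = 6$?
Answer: $- \frac{331}{5} \approx -66.2$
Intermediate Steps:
$I = \frac{6}{5}$ ($I = \frac{1}{5} \cdot 6 = \frac{6}{5} \approx 1.2$)
$c{\left(U,n \right)} = U \left(\frac{6}{5} + U\right)$
$d{\left(Y,-55 \right)} - c{\left(b{\left(-3 \right)},10 \right)} = -55 - \frac{1}{5} \left(-4\right) \left(6 + 5 \left(-4\right)\right) = -55 - \frac{1}{5} \left(-4\right) \left(6 - 20\right) = -55 - \frac{1}{5} \left(-4\right) \left(-14\right) = -55 - \frac{56}{5} = - \frac{331}{5}$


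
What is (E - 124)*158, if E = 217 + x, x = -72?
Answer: 3318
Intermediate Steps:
E = 145 (E = 217 - 72 = 145)
(E - 124)*158 = (145 - 124)*158 = 21*158 = 3318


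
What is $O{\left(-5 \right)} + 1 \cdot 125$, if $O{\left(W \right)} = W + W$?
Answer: $115$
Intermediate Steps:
$O{\left(W \right)} = 2 W$
$O{\left(-5 \right)} + 1 \cdot 125 = 2 \left(-5\right) + 1 \cdot 125 = -10 + 125 = 115$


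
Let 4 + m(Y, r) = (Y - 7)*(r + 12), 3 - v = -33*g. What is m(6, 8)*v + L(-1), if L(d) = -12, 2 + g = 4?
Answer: -1668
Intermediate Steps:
g = 2 (g = -2 + 4 = 2)
v = 69 (v = 3 - (-33)*2 = 3 - 1*(-66) = 3 + 66 = 69)
m(Y, r) = -4 + (-7 + Y)*(12 + r) (m(Y, r) = -4 + (Y - 7)*(r + 12) = -4 + (-7 + Y)*(12 + r))
m(6, 8)*v + L(-1) = (-88 - 7*8 + 12*6 + 6*8)*69 - 12 = (-88 - 56 + 72 + 48)*69 - 12 = -24*69 - 12 = -1656 - 12 = -1668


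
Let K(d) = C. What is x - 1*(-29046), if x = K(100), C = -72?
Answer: 28974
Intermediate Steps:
K(d) = -72
x = -72
x - 1*(-29046) = -72 - 1*(-29046) = -72 + 29046 = 28974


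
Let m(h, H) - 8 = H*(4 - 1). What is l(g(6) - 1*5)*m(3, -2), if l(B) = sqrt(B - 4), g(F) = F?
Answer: 2*I*sqrt(3) ≈ 3.4641*I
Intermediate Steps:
m(h, H) = 8 + 3*H (m(h, H) = 8 + H*(4 - 1) = 8 + H*3 = 8 + 3*H)
l(B) = sqrt(-4 + B)
l(g(6) - 1*5)*m(3, -2) = sqrt(-4 + (6 - 1*5))*(8 + 3*(-2)) = sqrt(-4 + (6 - 5))*(8 - 6) = sqrt(-4 + 1)*2 = sqrt(-3)*2 = (I*sqrt(3))*2 = 2*I*sqrt(3)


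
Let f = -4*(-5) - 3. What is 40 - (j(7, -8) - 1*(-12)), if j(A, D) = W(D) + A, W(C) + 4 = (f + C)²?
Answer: -56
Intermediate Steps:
f = 17 (f = 20 - 3 = 17)
W(C) = -4 + (17 + C)²
j(A, D) = -4 + A + (17 + D)² (j(A, D) = (-4 + (17 + D)²) + A = -4 + A + (17 + D)²)
40 - (j(7, -8) - 1*(-12)) = 40 - ((-4 + 7 + (17 - 8)²) - 1*(-12)) = 40 - ((-4 + 7 + 9²) + 12) = 40 - ((-4 + 7 + 81) + 12) = 40 - (84 + 12) = 40 - 1*96 = 40 - 96 = -56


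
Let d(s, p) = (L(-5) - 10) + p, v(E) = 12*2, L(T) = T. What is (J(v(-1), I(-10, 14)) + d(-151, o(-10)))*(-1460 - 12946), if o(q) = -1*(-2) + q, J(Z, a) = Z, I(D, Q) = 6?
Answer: -14406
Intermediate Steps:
v(E) = 24
o(q) = 2 + q
d(s, p) = -15 + p (d(s, p) = (-5 - 10) + p = -15 + p)
(J(v(-1), I(-10, 14)) + d(-151, o(-10)))*(-1460 - 12946) = (24 + (-15 + (2 - 10)))*(-1460 - 12946) = (24 + (-15 - 8))*(-14406) = (24 - 23)*(-14406) = 1*(-14406) = -14406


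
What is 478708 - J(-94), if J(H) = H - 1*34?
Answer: 478836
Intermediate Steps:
J(H) = -34 + H (J(H) = H - 34 = -34 + H)
478708 - J(-94) = 478708 - (-34 - 94) = 478708 - 1*(-128) = 478708 + 128 = 478836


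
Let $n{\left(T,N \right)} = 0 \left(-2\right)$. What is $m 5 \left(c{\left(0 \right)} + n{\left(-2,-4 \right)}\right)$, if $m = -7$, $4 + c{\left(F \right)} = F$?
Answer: $140$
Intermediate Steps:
$n{\left(T,N \right)} = 0$
$c{\left(F \right)} = -4 + F$
$m 5 \left(c{\left(0 \right)} + n{\left(-2,-4 \right)}\right) = - 7 \cdot 5 \left(\left(-4 + 0\right) + 0\right) = - 7 \cdot 5 \left(-4 + 0\right) = - 7 \cdot 5 \left(-4\right) = \left(-7\right) \left(-20\right) = 140$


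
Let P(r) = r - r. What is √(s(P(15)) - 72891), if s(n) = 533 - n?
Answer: 11*I*√598 ≈ 268.99*I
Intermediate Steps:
P(r) = 0
√(s(P(15)) - 72891) = √((533 - 1*0) - 72891) = √((533 + 0) - 72891) = √(533 - 72891) = √(-72358) = 11*I*√598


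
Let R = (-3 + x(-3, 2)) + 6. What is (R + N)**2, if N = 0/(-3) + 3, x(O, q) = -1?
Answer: 25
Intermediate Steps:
N = 3 (N = 0*(-1/3) + 3 = 0 + 3 = 3)
R = 2 (R = (-3 - 1) + 6 = -4 + 6 = 2)
(R + N)**2 = (2 + 3)**2 = 5**2 = 25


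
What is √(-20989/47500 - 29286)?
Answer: I*√26431013791/950 ≈ 171.13*I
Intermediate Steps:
√(-20989/47500 - 29286) = √(-1391105989/47500) = I*√26431013791/950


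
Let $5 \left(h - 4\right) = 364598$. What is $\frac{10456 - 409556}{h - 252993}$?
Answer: $\frac{1995500}{900347} \approx 2.2164$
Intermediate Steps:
$h = \frac{364618}{5}$ ($h = 4 + \frac{1}{5} \cdot 364598 = 4 + \frac{364598}{5} = \frac{364618}{5} \approx 72924.0$)
$\frac{10456 - 409556}{h - 252993} = \frac{10456 - 409556}{\frac{364618}{5} - 252993} = - \frac{399100}{- \frac{900347}{5}} = \left(-399100\right) \left(- \frac{5}{900347}\right) = \frac{1995500}{900347}$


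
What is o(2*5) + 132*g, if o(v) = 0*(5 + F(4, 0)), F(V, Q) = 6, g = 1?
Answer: 132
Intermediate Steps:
o(v) = 0 (o(v) = 0*(5 + 6) = 0*11 = 0)
o(2*5) + 132*g = 0 + 132*1 = 0 + 132 = 132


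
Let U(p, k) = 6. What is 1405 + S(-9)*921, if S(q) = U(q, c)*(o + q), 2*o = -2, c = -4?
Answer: -53855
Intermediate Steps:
o = -1 (o = (1/2)*(-2) = -1)
S(q) = -6 + 6*q (S(q) = 6*(-1 + q) = -6 + 6*q)
1405 + S(-9)*921 = 1405 + (-6 + 6*(-9))*921 = 1405 + (-6 - 54)*921 = 1405 - 60*921 = 1405 - 55260 = -53855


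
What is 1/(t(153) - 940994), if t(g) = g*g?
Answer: -1/917585 ≈ -1.0898e-6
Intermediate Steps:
t(g) = g**2
1/(t(153) - 940994) = 1/(153**2 - 940994) = 1/(23409 - 940994) = 1/(-917585) = -1/917585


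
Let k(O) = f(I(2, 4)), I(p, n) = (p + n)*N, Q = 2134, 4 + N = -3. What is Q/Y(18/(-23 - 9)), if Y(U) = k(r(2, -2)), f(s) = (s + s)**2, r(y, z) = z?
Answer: 1067/3528 ≈ 0.30244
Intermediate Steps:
N = -7 (N = -4 - 3 = -7)
I(p, n) = -7*n - 7*p (I(p, n) = (p + n)*(-7) = (n + p)*(-7) = -7*n - 7*p)
f(s) = 4*s**2 (f(s) = (2*s)**2 = 4*s**2)
k(O) = 7056 (k(O) = 4*(-7*4 - 7*2)**2 = 4*(-28 - 14)**2 = 4*(-42)**2 = 4*1764 = 7056)
Y(U) = 7056
Q/Y(18/(-23 - 9)) = 2134/7056 = 2134*(1/7056) = 1067/3528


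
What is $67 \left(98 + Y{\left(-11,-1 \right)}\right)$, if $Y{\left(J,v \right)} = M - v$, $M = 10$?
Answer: $7303$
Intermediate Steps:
$Y{\left(J,v \right)} = 10 - v$
$67 \left(98 + Y{\left(-11,-1 \right)}\right) = 67 \left(98 + \left(10 - -1\right)\right) = 67 \left(98 + \left(10 + 1\right)\right) = 67 \left(98 + 11\right) = 67 \cdot 109 = 7303$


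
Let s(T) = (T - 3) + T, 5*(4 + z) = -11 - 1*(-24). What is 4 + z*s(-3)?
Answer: 83/5 ≈ 16.600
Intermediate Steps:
z = -7/5 (z = -4 + (-11 - 1*(-24))/5 = -4 + (-11 + 24)/5 = -4 + (⅕)*13 = -4 + 13/5 = -7/5 ≈ -1.4000)
s(T) = -3 + 2*T (s(T) = (-3 + T) + T = -3 + 2*T)
4 + z*s(-3) = 4 - 7*(-3 + 2*(-3))/5 = 4 - 7*(-3 - 6)/5 = 4 - 7/5*(-9) = 4 + 63/5 = 83/5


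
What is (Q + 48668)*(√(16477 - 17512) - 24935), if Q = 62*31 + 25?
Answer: -1262085025 + 151845*I*√115 ≈ -1.2621e+9 + 1.6284e+6*I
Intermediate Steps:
Q = 1947 (Q = 1922 + 25 = 1947)
(Q + 48668)*(√(16477 - 17512) - 24935) = (1947 + 48668)*(√(16477 - 17512) - 24935) = 50615*(√(-1035) - 24935) = 50615*(3*I*√115 - 24935) = 50615*(-24935 + 3*I*√115) = -1262085025 + 151845*I*√115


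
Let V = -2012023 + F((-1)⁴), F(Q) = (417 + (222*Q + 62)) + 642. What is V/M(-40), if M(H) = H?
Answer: 50267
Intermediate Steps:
F(Q) = 1121 + 222*Q (F(Q) = (417 + (62 + 222*Q)) + 642 = (479 + 222*Q) + 642 = 1121 + 222*Q)
V = -2010680 (V = -2012023 + (1121 + 222*(-1)⁴) = -2012023 + (1121 + 222*1) = -2012023 + (1121 + 222) = -2012023 + 1343 = -2010680)
V/M(-40) = -2010680/(-40) = -2010680*(-1/40) = 50267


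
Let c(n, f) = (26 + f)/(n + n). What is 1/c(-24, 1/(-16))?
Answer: -768/415 ≈ -1.8506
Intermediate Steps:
c(n, f) = (26 + f)/(2*n) (c(n, f) = (26 + f)/((2*n)) = (26 + f)*(1/(2*n)) = (26 + f)/(2*n))
1/c(-24, 1/(-16)) = 1/((1/2)*(26 + 1/(-16))/(-24)) = 1/((1/2)*(-1/24)*(26 - 1/16)) = 1/((1/2)*(-1/24)*(415/16)) = 1/(-415/768) = -768/415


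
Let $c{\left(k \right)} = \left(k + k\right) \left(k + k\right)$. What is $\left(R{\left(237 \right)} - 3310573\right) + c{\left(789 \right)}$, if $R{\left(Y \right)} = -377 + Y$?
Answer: $-820629$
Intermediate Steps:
$c{\left(k \right)} = 4 k^{2}$ ($c{\left(k \right)} = 2 k 2 k = 4 k^{2}$)
$\left(R{\left(237 \right)} - 3310573\right) + c{\left(789 \right)} = \left(\left(-377 + 237\right) - 3310573\right) + 4 \cdot 789^{2} = \left(-140 - 3310573\right) + 4 \cdot 622521 = -3310713 + 2490084 = -820629$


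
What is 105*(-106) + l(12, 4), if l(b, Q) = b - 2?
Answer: -11120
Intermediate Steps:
l(b, Q) = -2 + b
105*(-106) + l(12, 4) = 105*(-106) + (-2 + 12) = -11130 + 10 = -11120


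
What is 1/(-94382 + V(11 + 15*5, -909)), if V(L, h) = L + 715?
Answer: -1/93581 ≈ -1.0686e-5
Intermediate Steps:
V(L, h) = 715 + L
1/(-94382 + V(11 + 15*5, -909)) = 1/(-94382 + (715 + (11 + 15*5))) = 1/(-94382 + (715 + (11 + 75))) = 1/(-94382 + (715 + 86)) = 1/(-94382 + 801) = 1/(-93581) = -1/93581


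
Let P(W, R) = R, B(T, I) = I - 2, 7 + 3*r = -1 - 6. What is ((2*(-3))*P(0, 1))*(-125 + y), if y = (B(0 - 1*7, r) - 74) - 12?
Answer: 1306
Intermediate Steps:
r = -14/3 (r = -7/3 + (-1 - 6)/3 = -7/3 + (⅓)*(-7) = -7/3 - 7/3 = -14/3 ≈ -4.6667)
B(T, I) = -2 + I
y = -278/3 (y = ((-2 - 14/3) - 74) - 12 = (-20/3 - 74) - 12 = -242/3 - 12 = -278/3 ≈ -92.667)
((2*(-3))*P(0, 1))*(-125 + y) = ((2*(-3))*1)*(-125 - 278/3) = -6*1*(-653/3) = -6*(-653/3) = 1306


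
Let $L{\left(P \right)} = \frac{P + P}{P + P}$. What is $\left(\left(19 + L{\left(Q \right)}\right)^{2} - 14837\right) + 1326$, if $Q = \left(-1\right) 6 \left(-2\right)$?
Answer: $-13111$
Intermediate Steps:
$Q = 12$ ($Q = \left(-6\right) \left(-2\right) = 12$)
$L{\left(P \right)} = 1$ ($L{\left(P \right)} = \frac{2 P}{2 P} = 2 P \frac{1}{2 P} = 1$)
$\left(\left(19 + L{\left(Q \right)}\right)^{2} - 14837\right) + 1326 = \left(\left(19 + 1\right)^{2} - 14837\right) + 1326 = \left(20^{2} - 14837\right) + 1326 = \left(400 - 14837\right) + 1326 = -14437 + 1326 = -13111$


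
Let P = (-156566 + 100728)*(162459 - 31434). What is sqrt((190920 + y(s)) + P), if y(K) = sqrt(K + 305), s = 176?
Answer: sqrt(-7315983030 + sqrt(481)) ≈ 85534.0*I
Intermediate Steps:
P = -7316173950 (P = -55838*131025 = -7316173950)
y(K) = sqrt(305 + K)
sqrt((190920 + y(s)) + P) = sqrt((190920 + sqrt(305 + 176)) - 7316173950) = sqrt((190920 + sqrt(481)) - 7316173950) = sqrt(-7315983030 + sqrt(481))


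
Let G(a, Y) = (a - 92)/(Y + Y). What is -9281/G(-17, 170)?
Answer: 3155540/109 ≈ 28950.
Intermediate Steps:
G(a, Y) = (-92 + a)/(2*Y) (G(a, Y) = (-92 + a)/((2*Y)) = (-92 + a)*(1/(2*Y)) = (-92 + a)/(2*Y))
-9281/G(-17, 170) = -9281*340/(-92 - 17) = -9281/((½)*(1/170)*(-109)) = -9281/(-109/340) = -9281*(-340/109) = 3155540/109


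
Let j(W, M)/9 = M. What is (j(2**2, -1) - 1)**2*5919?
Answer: 591900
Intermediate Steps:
j(W, M) = 9*M
(j(2**2, -1) - 1)**2*5919 = (9*(-1) - 1)**2*5919 = (-9 - 1)**2*5919 = (-10)**2*5919 = 100*5919 = 591900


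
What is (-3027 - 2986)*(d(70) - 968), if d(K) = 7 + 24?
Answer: 5634181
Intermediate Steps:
d(K) = 31
(-3027 - 2986)*(d(70) - 968) = (-3027 - 2986)*(31 - 968) = -6013*(-937) = 5634181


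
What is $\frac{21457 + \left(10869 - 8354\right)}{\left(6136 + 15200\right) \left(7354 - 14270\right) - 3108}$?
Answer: $- \frac{5993}{36890721} \approx -0.00016245$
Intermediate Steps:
$\frac{21457 + \left(10869 - 8354\right)}{\left(6136 + 15200\right) \left(7354 - 14270\right) - 3108} = \frac{21457 + \left(10869 - 8354\right)}{21336 \left(-6916\right) - 3108} = \frac{21457 + 2515}{-147559776 - 3108} = \frac{23972}{-147562884} = 23972 \left(- \frac{1}{147562884}\right) = - \frac{5993}{36890721}$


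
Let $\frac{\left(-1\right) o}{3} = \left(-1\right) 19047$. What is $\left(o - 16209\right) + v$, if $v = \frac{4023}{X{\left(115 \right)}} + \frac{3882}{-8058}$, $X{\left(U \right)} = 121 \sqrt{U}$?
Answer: $\frac{54971029}{1343} + \frac{4023 \sqrt{115}}{13915} \approx 40935.0$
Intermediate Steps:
$o = 57141$ ($o = - 3 \left(\left(-1\right) 19047\right) = \left(-3\right) \left(-19047\right) = 57141$)
$v = - \frac{647}{1343} + \frac{4023 \sqrt{115}}{13915}$ ($v = \frac{4023}{121 \sqrt{115}} + \frac{3882}{-8058} = 4023 \frac{\sqrt{115}}{13915} + 3882 \left(- \frac{1}{8058}\right) = \frac{4023 \sqrt{115}}{13915} - \frac{647}{1343} = - \frac{647}{1343} + \frac{4023 \sqrt{115}}{13915} \approx 2.6186$)
$\left(o - 16209\right) + v = \left(57141 - 16209\right) - \left(\frac{647}{1343} - \frac{4023 \sqrt{115}}{13915}\right) = 40932 - \left(\frac{647}{1343} - \frac{4023 \sqrt{115}}{13915}\right) = \frac{54971029}{1343} + \frac{4023 \sqrt{115}}{13915}$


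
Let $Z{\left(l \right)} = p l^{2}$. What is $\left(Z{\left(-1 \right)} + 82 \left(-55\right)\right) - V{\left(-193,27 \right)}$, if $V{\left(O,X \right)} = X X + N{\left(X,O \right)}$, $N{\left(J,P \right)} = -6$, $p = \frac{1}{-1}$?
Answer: $-5234$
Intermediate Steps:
$p = -1$
$Z{\left(l \right)} = - l^{2}$
$V{\left(O,X \right)} = -6 + X^{2}$ ($V{\left(O,X \right)} = X X - 6 = X^{2} - 6 = -6 + X^{2}$)
$\left(Z{\left(-1 \right)} + 82 \left(-55\right)\right) - V{\left(-193,27 \right)} = \left(- \left(-1\right)^{2} + 82 \left(-55\right)\right) - \left(-6 + 27^{2}\right) = \left(\left(-1\right) 1 - 4510\right) - \left(-6 + 729\right) = \left(-1 - 4510\right) - 723 = -4511 - 723 = -5234$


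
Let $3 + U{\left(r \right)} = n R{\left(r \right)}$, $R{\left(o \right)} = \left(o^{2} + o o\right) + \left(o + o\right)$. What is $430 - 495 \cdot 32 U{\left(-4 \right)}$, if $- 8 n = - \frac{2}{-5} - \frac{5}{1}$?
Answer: $-170642$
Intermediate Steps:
$R{\left(o \right)} = 2 o + 2 o^{2}$ ($R{\left(o \right)} = \left(o^{2} + o^{2}\right) + 2 o = 2 o^{2} + 2 o = 2 o + 2 o^{2}$)
$n = \frac{23}{40}$ ($n = - \frac{- \frac{2}{-5} - \frac{5}{1}}{8} = - \frac{\left(-2\right) \left(- \frac{1}{5}\right) - 5}{8} = - \frac{\frac{2}{5} - 5}{8} = \left(- \frac{1}{8}\right) \left(- \frac{23}{5}\right) = \frac{23}{40} \approx 0.575$)
$U{\left(r \right)} = -3 + \frac{23 r \left(1 + r\right)}{20}$ ($U{\left(r \right)} = -3 + \frac{23 \cdot 2 r \left(1 + r\right)}{40} = -3 + \frac{23 r \left(1 + r\right)}{20}$)
$430 - 495 \cdot 32 U{\left(-4 \right)} = 430 - 495 \cdot 32 \left(-3 + \frac{23}{20} \left(-4\right) \left(1 - 4\right)\right) = 430 - 495 \cdot 32 \left(-3 + \frac{23}{20} \left(-4\right) \left(-3\right)\right) = 430 - 495 \cdot 32 \left(-3 + \frac{69}{5}\right) = 430 - 495 \cdot 32 \cdot \frac{54}{5} = 430 - 171072 = -170642$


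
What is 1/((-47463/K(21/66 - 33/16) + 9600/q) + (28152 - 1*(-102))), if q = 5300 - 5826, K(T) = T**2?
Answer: 24787487/313227009954 ≈ 7.9136e-5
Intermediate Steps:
q = -526
1/((-47463/K(21/66 - 33/16) + 9600/q) + (28152 - 1*(-102))) = 1/((-47463/(21/66 - 33/16)**2 + 9600/(-526)) + (28152 - 1*(-102))) = 1/((-47463/(21*(1/66) - 33*1/16)**2 + 9600*(-1/526)) + (28152 + 102)) = 1/((-47463/(7/22 - 33/16)**2 - 4800/263) + 28254) = 1/((-47463/((-307/176)**2) - 4800/263) + 28254) = 1/((-47463/94249/30976 - 4800/263) + 28254) = 1/((-47463*30976/94249 - 4800/263) + 28254) = 1/((-1470213888/94249 - 4800/263) + 28254) = 1/(-387118647744/24787487 + 28254) = 1/(313227009954/24787487) = 24787487/313227009954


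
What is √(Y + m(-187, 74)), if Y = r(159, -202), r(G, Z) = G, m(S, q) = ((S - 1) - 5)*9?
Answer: I*√1578 ≈ 39.724*I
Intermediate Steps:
m(S, q) = -54 + 9*S (m(S, q) = ((-1 + S) - 5)*9 = (-6 + S)*9 = -54 + 9*S)
Y = 159
√(Y + m(-187, 74)) = √(159 + (-54 + 9*(-187))) = √(159 + (-54 - 1683)) = √(159 - 1737) = √(-1578) = I*√1578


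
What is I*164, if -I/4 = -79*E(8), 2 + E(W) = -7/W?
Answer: -148994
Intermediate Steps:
E(W) = -2 - 7/W
I = -1817/2 (I = -(-316)*(-2 - 7/8) = -(-316)*(-23)/8 = -4*1817/8 = -1817/2 ≈ -908.50)
I*164 = -1817/2*164 = -148994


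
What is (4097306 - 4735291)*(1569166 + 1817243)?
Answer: -2160478145865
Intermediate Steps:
(4097306 - 4735291)*(1569166 + 1817243) = -637985*3386409 = -2160478145865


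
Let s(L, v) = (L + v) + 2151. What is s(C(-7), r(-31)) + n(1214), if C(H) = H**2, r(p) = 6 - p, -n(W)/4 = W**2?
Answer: -5892947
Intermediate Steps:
n(W) = -4*W**2
s(L, v) = 2151 + L + v
s(C(-7), r(-31)) + n(1214) = (2151 + (-7)**2 + (6 - 1*(-31))) - 4*1214**2 = (2151 + 49 + (6 + 31)) - 4*1473796 = (2151 + 49 + 37) - 5895184 = 2237 - 5895184 = -5892947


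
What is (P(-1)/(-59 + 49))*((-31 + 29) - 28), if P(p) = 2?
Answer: 6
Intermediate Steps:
(P(-1)/(-59 + 49))*((-31 + 29) - 28) = (2/(-59 + 49))*((-31 + 29) - 28) = (2/(-10))*(-2 - 28) = (2*(-⅒))*(-30) = -⅕*(-30) = 6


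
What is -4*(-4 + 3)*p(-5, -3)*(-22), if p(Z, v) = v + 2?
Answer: 88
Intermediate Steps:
p(Z, v) = 2 + v
-4*(-4 + 3)*p(-5, -3)*(-22) = -4*(-4 + 3)*(2 - 3)*(-22) = -(-4)*(-1)*(-22) = -4*1*(-22) = -4*(-22) = 88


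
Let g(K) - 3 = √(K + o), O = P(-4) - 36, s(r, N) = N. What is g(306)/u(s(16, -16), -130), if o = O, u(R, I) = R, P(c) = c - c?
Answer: -3/16 - 3*√30/16 ≈ -1.2145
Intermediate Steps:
P(c) = 0
O = -36 (O = 0 - 36 = -36)
o = -36
g(K) = 3 + √(-36 + K) (g(K) = 3 + √(K - 36) = 3 + √(-36 + K))
g(306)/u(s(16, -16), -130) = (3 + √(-36 + 306))/(-16) = (3 + √270)*(-1/16) = (3 + 3*√30)*(-1/16) = -3/16 - 3*√30/16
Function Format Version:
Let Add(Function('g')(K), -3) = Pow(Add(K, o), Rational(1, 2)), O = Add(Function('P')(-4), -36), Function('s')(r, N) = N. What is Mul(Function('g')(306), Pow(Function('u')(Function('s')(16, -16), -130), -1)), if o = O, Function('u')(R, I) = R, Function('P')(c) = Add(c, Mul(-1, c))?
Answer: Add(Rational(-3, 16), Mul(Rational(-3, 16), Pow(30, Rational(1, 2)))) ≈ -1.2145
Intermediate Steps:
Function('P')(c) = 0
O = -36 (O = Add(0, -36) = -36)
o = -36
Function('g')(K) = Add(3, Pow(Add(-36, K), Rational(1, 2))) (Function('g')(K) = Add(3, Pow(Add(K, -36), Rational(1, 2))) = Add(3, Pow(Add(-36, K), Rational(1, 2))))
Mul(Function('g')(306), Pow(Function('u')(Function('s')(16, -16), -130), -1)) = Mul(Add(3, Pow(Add(-36, 306), Rational(1, 2))), Pow(-16, -1)) = Mul(Add(3, Pow(270, Rational(1, 2))), Rational(-1, 16)) = Mul(Add(3, Mul(3, Pow(30, Rational(1, 2)))), Rational(-1, 16)) = Add(Rational(-3, 16), Mul(Rational(-3, 16), Pow(30, Rational(1, 2))))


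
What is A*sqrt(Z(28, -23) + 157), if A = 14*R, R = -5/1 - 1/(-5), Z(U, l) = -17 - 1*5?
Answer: -1008*sqrt(15)/5 ≈ -780.79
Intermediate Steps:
Z(U, l) = -22 (Z(U, l) = -17 - 5 = -22)
R = -24/5 (R = -5*1 - 1*(-1/5) = -5 + 1/5 = -24/5 ≈ -4.8000)
A = -336/5 (A = 14*(-24/5) = -336/5 ≈ -67.200)
A*sqrt(Z(28, -23) + 157) = -336*sqrt(-22 + 157)/5 = -1008*sqrt(15)/5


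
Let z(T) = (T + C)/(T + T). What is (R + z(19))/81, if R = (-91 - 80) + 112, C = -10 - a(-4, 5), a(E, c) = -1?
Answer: -124/171 ≈ -0.72515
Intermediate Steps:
C = -9 (C = -10 - 1*(-1) = -10 + 1 = -9)
z(T) = (-9 + T)/(2*T) (z(T) = (T - 9)/(T + T) = (-9 + T)/((2*T)) = (-9 + T)*(1/(2*T)) = (-9 + T)/(2*T))
R = -59 (R = -171 + 112 = -59)
(R + z(19))/81 = (-59 + (1/2)*(-9 + 19)/19)/81 = (-59 + (1/2)*(1/19)*10)/81 = (-59 + 5/19)/81 = (1/81)*(-1116/19) = -124/171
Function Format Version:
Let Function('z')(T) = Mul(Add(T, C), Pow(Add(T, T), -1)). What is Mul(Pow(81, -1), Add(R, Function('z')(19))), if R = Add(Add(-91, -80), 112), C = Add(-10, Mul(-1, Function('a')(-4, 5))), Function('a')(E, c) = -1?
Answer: Rational(-124, 171) ≈ -0.72515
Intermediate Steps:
C = -9 (C = Add(-10, Mul(-1, -1)) = Add(-10, 1) = -9)
Function('z')(T) = Mul(Rational(1, 2), Pow(T, -1), Add(-9, T)) (Function('z')(T) = Mul(Add(T, -9), Pow(Add(T, T), -1)) = Mul(Add(-9, T), Pow(Mul(2, T), -1)) = Mul(Add(-9, T), Mul(Rational(1, 2), Pow(T, -1))) = Mul(Rational(1, 2), Pow(T, -1), Add(-9, T)))
R = -59 (R = Add(-171, 112) = -59)
Mul(Pow(81, -1), Add(R, Function('z')(19))) = Mul(Pow(81, -1), Add(-59, Mul(Rational(1, 2), Pow(19, -1), Add(-9, 19)))) = Mul(Rational(1, 81), Add(-59, Mul(Rational(1, 2), Rational(1, 19), 10))) = Mul(Rational(1, 81), Add(-59, Rational(5, 19))) = Mul(Rational(1, 81), Rational(-1116, 19)) = Rational(-124, 171)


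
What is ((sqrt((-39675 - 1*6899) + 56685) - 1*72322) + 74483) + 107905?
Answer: 110066 + sqrt(10111) ≈ 1.1017e+5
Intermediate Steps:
((sqrt((-39675 - 1*6899) + 56685) - 1*72322) + 74483) + 107905 = ((sqrt((-39675 - 6899) + 56685) - 72322) + 74483) + 107905 = ((sqrt(-46574 + 56685) - 72322) + 74483) + 107905 = ((sqrt(10111) - 72322) + 74483) + 107905 = ((-72322 + sqrt(10111)) + 74483) + 107905 = (2161 + sqrt(10111)) + 107905 = 110066 + sqrt(10111)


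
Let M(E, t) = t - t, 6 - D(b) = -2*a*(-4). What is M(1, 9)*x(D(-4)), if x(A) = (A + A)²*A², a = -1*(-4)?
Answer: 0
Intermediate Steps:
a = 4
D(b) = -26 (D(b) = 6 - (-2*4)*(-4) = 6 - (-8)*(-4) = 6 - 1*32 = 6 - 32 = -26)
M(E, t) = 0
x(A) = 4*A⁴ (x(A) = (2*A)²*A² = (4*A²)*A² = 4*A⁴)
M(1, 9)*x(D(-4)) = 0*(4*(-26)⁴) = 0*(4*456976) = 0*1827904 = 0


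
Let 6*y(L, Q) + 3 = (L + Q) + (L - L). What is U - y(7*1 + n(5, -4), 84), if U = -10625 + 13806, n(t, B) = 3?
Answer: 18995/6 ≈ 3165.8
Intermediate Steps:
y(L, Q) = -1/2 + L/6 + Q/6 (y(L, Q) = -1/2 + ((L + Q) + (L - L))/6 = -1/2 + ((L + Q) + 0)/6 = -1/2 + (L + Q)/6 = -1/2 + (L/6 + Q/6) = -1/2 + L/6 + Q/6)
U = 3181
U - y(7*1 + n(5, -4), 84) = 3181 - (-1/2 + (7*1 + 3)/6 + (1/6)*84) = 3181 - (-1/2 + (7 + 3)/6 + 14) = 3181 - (-1/2 + (1/6)*10 + 14) = 3181 - (-1/2 + 5/3 + 14) = 3181 - 1*91/6 = 3181 - 91/6 = 18995/6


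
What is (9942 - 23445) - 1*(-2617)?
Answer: -10886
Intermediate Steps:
(9942 - 23445) - 1*(-2617) = -13503 + 2617 = -10886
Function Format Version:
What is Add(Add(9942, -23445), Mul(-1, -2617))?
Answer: -10886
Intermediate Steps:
Add(Add(9942, -23445), Mul(-1, -2617)) = Add(-13503, 2617) = -10886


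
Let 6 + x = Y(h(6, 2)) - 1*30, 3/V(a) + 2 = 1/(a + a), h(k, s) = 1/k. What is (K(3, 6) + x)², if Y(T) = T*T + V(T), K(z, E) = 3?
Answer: 1164241/1296 ≈ 898.33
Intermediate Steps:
h(k, s) = 1/k
V(a) = 3/(-2 + 1/(2*a)) (V(a) = 3/(-2 + 1/(a + a)) = 3/(-2 + 1/(2*a)))
Y(T) = T² - 6*T/(-1 + 4*T) (Y(T) = T*T - 6*T/(-1 + 4*T) = T² - 6*T/(-1 + 4*T))
x = -1187/36 (x = -6 + ((-6 + (-1 + 4/6)/6)/(6*(-1 + 4/6)) - 1*30) = -6 + ((-6 + (-1 + 4*(⅙))/6)/(6*(-1 + 4*(⅙))) - 30) = -6 + ((-6 + (-1 + ⅔)/6)/(6*(-1 + ⅔)) - 30) = -6 + ((-6 + (⅙)*(-⅓))/(6*(-⅓)) - 30) = -6 + ((⅙)*(-3)*(-6 - 1/18) - 30) = -6 + ((⅙)*(-3)*(-109/18) - 30) = -6 + (109/36 - 30) = -6 - 971/36 = -1187/36 ≈ -32.972)
(K(3, 6) + x)² = (3 - 1187/36)² = (-1079/36)² = 1164241/1296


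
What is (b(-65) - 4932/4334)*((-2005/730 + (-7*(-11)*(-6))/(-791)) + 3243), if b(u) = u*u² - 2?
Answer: -2892676134989725/3250106 ≈ -8.9002e+8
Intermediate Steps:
b(u) = -2 + u³ (b(u) = u³ - 2 = -2 + u³)
(b(-65) - 4932/4334)*((-2005/730 + (-7*(-11)*(-6))/(-791)) + 3243) = ((-2 + (-65)³) - 4932/4334)*((-2005/730 + (-7*(-11)*(-6))/(-791)) + 3243) = ((-2 - 274625) - 4932*1/4334)*((-2005*1/730 + (77*(-6))*(-1/791)) + 3243) = (-274627 - 2466/2167)*((-401/146 - 462*(-1/791)) + 3243) = -595119175*((-401/146 + 66/113) + 3243)/2167 = -595119175*(-35677/16498 + 3243)/2167 = -595119175/2167*53467337/16498 = -2892676134989725/3250106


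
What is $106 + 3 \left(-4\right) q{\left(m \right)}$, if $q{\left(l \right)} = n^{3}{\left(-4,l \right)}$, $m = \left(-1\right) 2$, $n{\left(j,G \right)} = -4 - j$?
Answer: $106$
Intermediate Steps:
$m = -2$
$q{\left(l \right)} = 0$ ($q{\left(l \right)} = \left(-4 - -4\right)^{3} = \left(-4 + 4\right)^{3} = 0^{3} = 0$)
$106 + 3 \left(-4\right) q{\left(m \right)} = 106 + 3 \left(-4\right) 0 = 106 - 0 = 106 + 0 = 106$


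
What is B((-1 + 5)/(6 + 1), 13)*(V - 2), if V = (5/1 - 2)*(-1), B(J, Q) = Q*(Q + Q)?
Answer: -1690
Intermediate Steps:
B(J, Q) = 2*Q² (B(J, Q) = Q*(2*Q) = 2*Q²)
V = -3 (V = (5*1 - 2)*(-1) = (5 - 2)*(-1) = 3*(-1) = -3)
B((-1 + 5)/(6 + 1), 13)*(V - 2) = (2*13²)*(-3 - 2) = (2*169)*(-5) = 338*(-5) = -1690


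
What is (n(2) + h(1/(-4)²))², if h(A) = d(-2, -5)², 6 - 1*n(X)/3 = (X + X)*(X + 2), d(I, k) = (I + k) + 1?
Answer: 36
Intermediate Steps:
d(I, k) = 1 + I + k
n(X) = 18 - 6*X*(2 + X) (n(X) = 18 - 3*(X + X)*(X + 2) = 18 - 3*2*X*(2 + X) = 18 - 6*X*(2 + X))
h(A) = 36 (h(A) = (1 - 2 - 5)² = (-6)² = 36)
(n(2) + h(1/(-4)²))² = ((18 - 12*2 - 6*2²) + 36)² = ((18 - 24 - 6*4) + 36)² = ((18 - 24 - 24) + 36)² = (-30 + 36)² = 6² = 36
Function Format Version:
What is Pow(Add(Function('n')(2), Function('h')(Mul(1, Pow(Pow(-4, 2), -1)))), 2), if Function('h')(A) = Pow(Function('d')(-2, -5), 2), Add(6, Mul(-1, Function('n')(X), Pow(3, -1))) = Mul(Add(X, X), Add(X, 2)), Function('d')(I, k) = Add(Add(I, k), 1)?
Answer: 36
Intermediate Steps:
Function('d')(I, k) = Add(1, I, k)
Function('n')(X) = Add(18, Mul(-6, X, Add(2, X))) (Function('n')(X) = Add(18, Mul(-3, Mul(Add(X, X), Add(X, 2)))) = Add(18, Mul(-3, Mul(Mul(2, X), Add(2, X)))) = Add(18, Mul(-3, Mul(2, X, Add(2, X)))) = Add(18, Mul(-6, X, Add(2, X))))
Function('h')(A) = 36 (Function('h')(A) = Pow(Add(1, -2, -5), 2) = Pow(-6, 2) = 36)
Pow(Add(Function('n')(2), Function('h')(Mul(1, Pow(Pow(-4, 2), -1)))), 2) = Pow(Add(Add(18, Mul(-12, 2), Mul(-6, Pow(2, 2))), 36), 2) = Pow(Add(Add(18, -24, Mul(-6, 4)), 36), 2) = Pow(Add(Add(18, -24, -24), 36), 2) = Pow(Add(-30, 36), 2) = Pow(6, 2) = 36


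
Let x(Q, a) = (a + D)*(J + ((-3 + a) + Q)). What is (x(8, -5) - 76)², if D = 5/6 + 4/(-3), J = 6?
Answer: 11881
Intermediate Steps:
D = -½ (D = 5*(⅙) + 4*(-⅓) = ⅚ - 4/3 = -½ ≈ -0.50000)
x(Q, a) = (-½ + a)*(3 + Q + a) (x(Q, a) = (a - ½)*(6 + ((-3 + a) + Q)) = (-½ + a)*(6 + (-3 + Q + a)) = (-½ + a)*(3 + Q + a))
(x(8, -5) - 76)² = ((-3/2 + (-5)² - ½*8 + (5/2)*(-5) + 8*(-5)) - 76)² = ((-3/2 + 25 - 4 - 25/2 - 40) - 76)² = (-33 - 76)² = (-109)² = 11881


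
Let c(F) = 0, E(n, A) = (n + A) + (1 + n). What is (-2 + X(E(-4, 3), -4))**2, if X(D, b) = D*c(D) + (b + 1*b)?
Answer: 100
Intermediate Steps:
E(n, A) = 1 + A + 2*n (E(n, A) = (A + n) + (1 + n) = 1 + A + 2*n)
X(D, b) = 2*b (X(D, b) = D*0 + (b + 1*b) = 0 + (b + b) = 0 + 2*b = 2*b)
(-2 + X(E(-4, 3), -4))**2 = (-2 + 2*(-4))**2 = (-2 - 8)**2 = (-10)**2 = 100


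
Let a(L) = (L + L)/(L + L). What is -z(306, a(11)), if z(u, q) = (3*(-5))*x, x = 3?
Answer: 45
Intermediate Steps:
a(L) = 1 (a(L) = (2*L)/((2*L)) = (2*L)*(1/(2*L)) = 1)
z(u, q) = -45 (z(u, q) = (3*(-5))*3 = -15*3 = -45)
-z(306, a(11)) = -1*(-45) = 45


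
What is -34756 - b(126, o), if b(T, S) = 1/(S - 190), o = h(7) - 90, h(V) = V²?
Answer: -8028635/231 ≈ -34756.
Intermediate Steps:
o = -41 (o = 7² - 90 = 49 - 90 = -41)
b(T, S) = 1/(-190 + S)
-34756 - b(126, o) = -34756 - 1/(-190 - 41) = -34756 - 1/(-231) = -34756 - 1*(-1/231) = -34756 + 1/231 = -8028635/231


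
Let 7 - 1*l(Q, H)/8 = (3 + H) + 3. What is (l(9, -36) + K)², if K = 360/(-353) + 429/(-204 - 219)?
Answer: 214082811401761/2477351529 ≈ 86416.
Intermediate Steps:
l(Q, H) = 8 - 8*H (l(Q, H) = 56 - 8*((3 + H) + 3) = 56 - 8*(6 + H) = 56 + (-48 - 8*H) = 8 - 8*H)
K = -101239/49773 (K = 360*(-1/353) + 429/(-423) = -360/353 + 429*(-1/423) = -360/353 - 143/141 = -101239/49773 ≈ -2.0340)
(l(9, -36) + K)² = ((8 - 8*(-36)) - 101239/49773)² = ((8 + 288) - 101239/49773)² = (296 - 101239/49773)² = (14631569/49773)² = 214082811401761/2477351529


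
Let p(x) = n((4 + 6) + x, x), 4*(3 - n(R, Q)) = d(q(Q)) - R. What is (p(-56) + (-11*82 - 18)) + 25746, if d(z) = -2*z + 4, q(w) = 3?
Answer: 24818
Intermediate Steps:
d(z) = 4 - 2*z
n(R, Q) = 7/2 + R/4 (n(R, Q) = 3 - ((4 - 2*3) - R)/4 = 3 - ((4 - 6) - R)/4 = 3 - (-2 - R)/4 = 3 + (½ + R/4) = 7/2 + R/4)
p(x) = 6 + x/4 (p(x) = 7/2 + ((4 + 6) + x)/4 = 7/2 + (10 + x)/4 = 7/2 + (5/2 + x/4) = 6 + x/4)
(p(-56) + (-11*82 - 18)) + 25746 = ((6 + (¼)*(-56)) + (-11*82 - 18)) + 25746 = ((6 - 14) + (-902 - 18)) + 25746 = (-8 - 920) + 25746 = -928 + 25746 = 24818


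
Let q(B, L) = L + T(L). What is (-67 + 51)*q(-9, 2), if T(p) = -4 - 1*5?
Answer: 112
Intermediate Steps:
T(p) = -9 (T(p) = -4 - 5 = -9)
q(B, L) = -9 + L (q(B, L) = L - 9 = -9 + L)
(-67 + 51)*q(-9, 2) = (-67 + 51)*(-9 + 2) = -16*(-7) = 112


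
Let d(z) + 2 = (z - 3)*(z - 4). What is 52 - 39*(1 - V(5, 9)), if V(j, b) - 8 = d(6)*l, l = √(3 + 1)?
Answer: 637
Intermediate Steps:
l = 2 (l = √4 = 2)
d(z) = -2 + (-4 + z)*(-3 + z) (d(z) = -2 + (z - 3)*(z - 4) = -2 + (-3 + z)*(-4 + z) = -2 + (-4 + z)*(-3 + z))
V(j, b) = 16 (V(j, b) = 8 + (10 + 6² - 7*6)*2 = 8 + (10 + 36 - 42)*2 = 8 + 4*2 = 8 + 8 = 16)
52 - 39*(1 - V(5, 9)) = 52 - 39*(1 - 1*16) = 52 - 39*(1 - 16) = 52 - 39*(-15) = 52 + 585 = 637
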